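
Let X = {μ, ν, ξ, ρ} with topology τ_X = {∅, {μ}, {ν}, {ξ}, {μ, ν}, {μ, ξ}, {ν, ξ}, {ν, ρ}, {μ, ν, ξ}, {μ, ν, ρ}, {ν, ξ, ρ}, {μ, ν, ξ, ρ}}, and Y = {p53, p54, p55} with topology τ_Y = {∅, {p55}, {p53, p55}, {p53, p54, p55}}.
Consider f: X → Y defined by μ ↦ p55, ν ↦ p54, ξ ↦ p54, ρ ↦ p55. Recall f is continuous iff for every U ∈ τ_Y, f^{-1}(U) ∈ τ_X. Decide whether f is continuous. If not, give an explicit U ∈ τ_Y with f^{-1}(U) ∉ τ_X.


f is NOT continuous.

Compute f^{-1}(U) for each U ∈ τ_Y:
  U = ∅: f^{-1}(U) = ∅ ∈ τ_X ✓.
  U = {p55}: f^{-1}(U) = {μ, ρ} ∉ τ_X ✗.
  U = {p53, p55}: f^{-1}(U) = {μ, ρ} ∉ τ_X ✗.
  U = {p53, p54, p55}: f^{-1}(U) = {μ, ν, ξ, ρ} ∈ τ_X ✓.
Found U = {p55} with f^{-1}(U) = {μ, ρ} not in τ_X. Therefore f is NOT continuous.


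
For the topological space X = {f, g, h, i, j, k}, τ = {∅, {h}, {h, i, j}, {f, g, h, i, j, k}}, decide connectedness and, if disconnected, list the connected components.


(X, τ) is connected.

Find clopen sets (U ∈ τ with X ∖ U ∈ τ):
  U = ∅, X ∖ U = {f, g, h, i, j, k} — both open, so U is clopen.
  U = {f, g, h, i, j, k}, X ∖ U = ∅ — both open, so U is clopen.
Only trivial clopens (∅ and X) exist, so (X, τ) is connected.
Compute connected components by grouping points that agree on all clopens:
  component: {f, g, h, i, j, k}


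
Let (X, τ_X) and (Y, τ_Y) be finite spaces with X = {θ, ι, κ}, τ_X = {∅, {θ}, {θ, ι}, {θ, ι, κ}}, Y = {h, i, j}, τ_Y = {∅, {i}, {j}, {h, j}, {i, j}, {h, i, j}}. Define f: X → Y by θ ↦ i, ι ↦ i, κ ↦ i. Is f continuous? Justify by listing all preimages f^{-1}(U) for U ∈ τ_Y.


f IS continuous.

Compute f^{-1}(U) for each U ∈ τ_Y:
  U = ∅: f^{-1}(U) = ∅ ∈ τ_X ✓.
  U = {i}: f^{-1}(U) = {θ, ι, κ} ∈ τ_X ✓.
  U = {j}: f^{-1}(U) = ∅ ∈ τ_X ✓.
  U = {h, j}: f^{-1}(U) = ∅ ∈ τ_X ✓.
  U = {i, j}: f^{-1}(U) = {θ, ι, κ} ∈ τ_X ✓.
  U = {h, i, j}: f^{-1}(U) = {θ, ι, κ} ∈ τ_X ✓.
Every preimage lies in τ_X, so f IS continuous.


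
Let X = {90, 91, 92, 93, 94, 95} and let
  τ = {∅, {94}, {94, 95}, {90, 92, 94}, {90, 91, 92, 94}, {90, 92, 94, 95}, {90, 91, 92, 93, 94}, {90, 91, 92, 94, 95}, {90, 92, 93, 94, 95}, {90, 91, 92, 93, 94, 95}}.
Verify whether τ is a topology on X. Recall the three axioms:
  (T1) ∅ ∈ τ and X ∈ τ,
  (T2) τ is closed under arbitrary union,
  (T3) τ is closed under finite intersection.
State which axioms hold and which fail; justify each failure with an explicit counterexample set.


τ is NOT a topology on X.

Axiom (T1): ∅ ∈ τ? Yes; X ∈ τ? Yes.
Axiom (T2/T3): check pairwise unions and intersections of members of τ.
Counterexample for (T3): {90, 91, 92, 93, 94} ∩ {90, 92, 93, 94, 95} = {90, 92, 93, 94} ∉ τ. Therefore τ is NOT a topology.


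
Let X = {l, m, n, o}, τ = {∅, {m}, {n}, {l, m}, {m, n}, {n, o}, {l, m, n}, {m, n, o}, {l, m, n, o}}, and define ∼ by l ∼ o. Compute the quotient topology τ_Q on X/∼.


X/∼ = {[l=o], [m], [n]}; |τ_Q| = 5.

Equivalence classes: [l=o], [m], [n].
Quotient map π: X → X/∼ sends l ↦ [l=o], m ↦ [m], n ↦ [n], o ↦ [l=o].
For each subset V ⊆ X/∼, compute π^{-1}(V) ⊆ X and check whether π^{-1}(V) ∈ τ. V is open in τ_Q iff π^{-1}(V) ∈ τ.
  V = {}: π^{-1}(V) = ∅ ∈ τ ✓.
  V = {[l=o]}: π^{-1}(V) = {l, o} ∉ τ ✗.
  V = {[m]}: π^{-1}(V) = {m} ∈ τ ✓.
  V = {[l=o], [m]}: π^{-1}(V) = {l, m, o} ∉ τ ✗.
  V = {[n]}: π^{-1}(V) = {n} ∈ τ ✓.
  V = {[l=o], [n]}: π^{-1}(V) = {l, n, o} ∉ τ ✗.
  V = {[m], [n]}: π^{-1}(V) = {m, n} ∈ τ ✓.
  V = {[l=o], [m], [n]}: π^{-1}(V) = {l, m, n, o} ∈ τ ✓.
Open sets in the quotient: τ_Q = {{}, {[m]}, {[n]}, {[m], [n]}, {[l=o], [m], [n]}} (5 elements).


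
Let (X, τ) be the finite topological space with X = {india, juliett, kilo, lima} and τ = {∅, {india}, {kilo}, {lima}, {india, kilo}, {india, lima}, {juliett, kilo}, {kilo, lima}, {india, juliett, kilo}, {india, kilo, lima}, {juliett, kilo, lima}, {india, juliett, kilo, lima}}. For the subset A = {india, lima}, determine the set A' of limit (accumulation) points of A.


A' = ∅

For each x ∈ X, list the open sets U ∈ τ with x ∈ U, then check whether U ∩ (A ∖ {x}) ≠ ∅ for every such U.
  x = india: open {india} ∋ x has {india} ∩ (A ∖ {india}) = ∅, so x is NOT a limit point.
  x = juliett: open {juliett, kilo} ∋ x has {juliett, kilo} ∩ (A ∖ {juliett}) = ∅, so x is NOT a limit point.
  x = kilo: open {kilo} ∋ x has {kilo} ∩ (A ∖ {kilo}) = ∅, so x is NOT a limit point.
  x = lima: open {lima} ∋ x has {lima} ∩ (A ∖ {lima}) = ∅, so x is NOT a limit point.
Collecting: A' = ∅.


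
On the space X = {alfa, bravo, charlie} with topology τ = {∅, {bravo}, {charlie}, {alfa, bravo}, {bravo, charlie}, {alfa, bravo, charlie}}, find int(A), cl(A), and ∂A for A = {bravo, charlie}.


int(A) = {bravo, charlie}, cl(A) = {alfa, bravo, charlie}, ∂A = {alfa}.

Closed sets in (X, τ) are complements of opens:
  closed(X, τ) = {∅, {alfa}, {charlie}, {alfa, bravo}, {alfa, charlie}, {alfa, bravo, charlie}}.
int(A) = ⋃ {U ∈ τ : U ⊆ A}. Opens contained in A: ∅, {bravo}, {charlie}, {bravo, charlie}.
Taking the union of these: int(A) = {bravo, charlie}.
cl(A) = ⋂ {C closed : A ⊆ C}. Closed sets containing A: {alfa, bravo, charlie}.
Intersecting these: cl(A) = {alfa, bravo, charlie}.
∂A = cl(A) ∖ int(A) = {alfa, bravo, charlie} ∖ {bravo, charlie} = {alfa}.


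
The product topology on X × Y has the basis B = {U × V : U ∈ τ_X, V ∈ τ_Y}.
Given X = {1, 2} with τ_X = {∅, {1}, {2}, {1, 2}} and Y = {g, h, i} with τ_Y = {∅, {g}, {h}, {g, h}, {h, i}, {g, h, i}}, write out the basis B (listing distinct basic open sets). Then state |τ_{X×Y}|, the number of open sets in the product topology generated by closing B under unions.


Basis B = {∅ × ∅, {1} × {g}, {1} × {h}, {2} × {g}, {2} × {h}, {1} × {g, h}, {1, 2} × {g}, {1} × {h, i}, {1, 2} × {h}, {2} × {g, h}, {2} × {h, i}, {1} × {g, h, i}, {2} × {g, h, i}, {1, 2} × {g, h}, {1, 2} × {h, i}, {1, 2} × {g, h, i}}; |τ_{X×Y}| = 36.

Enumerate products U × V with U ∈ τ_X, V ∈ τ_Y (deduplicated):
  ∅ × ∅ = {} (∅)
  {1} × {g} = {(1,g)}
  {1} × {h} = {(1,h)}
  {2} × {g} = {(2,g)}
  {2} × {h} = {(2,h)}
  {1} × {g, h} = {(1,g), (1,h)}
  {1, 2} × {g} = {(1,g), (2,g)}
  {1} × {h, i} = {(1,h), (1,i)}
  {1, 2} × {h} = {(1,h), (2,h)}
  {2} × {g, h} = {(2,g), (2,h)}
  {2} × {h, i} = {(2,h), (2,i)}
  {1} × {g, h, i} = {(1,g), (1,h), (1,i)}
  {2} × {g, h, i} = {(2,g), (2,h), (2,i)}
  {1, 2} × {g, h} = {(1,g), (1,h), (2,g), (2,h)}
  {1, 2} × {h, i} = {(1,h), (1,i), (2,h), (2,i)}
  {1, 2} × {g, h, i} = {(1,g), (1,h), (1,i), (2,g), (2,h), (2,i)}
These 16 distinct sets form the basis B.
Close under arbitrary unions to get τ_{X×Y}; counting gives |τ_{X×Y}| = 36.


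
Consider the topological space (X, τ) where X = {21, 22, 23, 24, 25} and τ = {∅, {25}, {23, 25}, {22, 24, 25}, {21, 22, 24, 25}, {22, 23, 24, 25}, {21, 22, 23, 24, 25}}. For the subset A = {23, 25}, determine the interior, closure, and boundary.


int(A) = {23, 25}, cl(A) = {21, 22, 23, 24, 25}, ∂A = {21, 22, 24}.

Closed sets in (X, τ) are complements of opens:
  closed(X, τ) = {∅, {21}, {23}, {21, 23}, {21, 22, 24}, {21, 22, 23, 24}, {21, 22, 23, 24, 25}}.
int(A) = ⋃ {U ∈ τ : U ⊆ A}. Opens contained in A: ∅, {25}, {23, 25}.
Taking the union of these: int(A) = {23, 25}.
cl(A) = ⋂ {C closed : A ⊆ C}. Closed sets containing A: {21, 22, 23, 24, 25}.
Intersecting these: cl(A) = {21, 22, 23, 24, 25}.
∂A = cl(A) ∖ int(A) = {21, 22, 23, 24, 25} ∖ {23, 25} = {21, 22, 24}.


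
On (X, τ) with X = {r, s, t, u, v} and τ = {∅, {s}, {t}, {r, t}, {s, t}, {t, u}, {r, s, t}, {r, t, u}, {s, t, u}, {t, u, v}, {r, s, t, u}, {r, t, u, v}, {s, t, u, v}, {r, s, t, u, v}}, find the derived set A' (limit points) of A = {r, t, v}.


A' = {r, u, v}

For each x ∈ X, list the open sets U ∈ τ with x ∈ U, then check whether U ∩ (A ∖ {x}) ≠ ∅ for every such U.
  x = r: opens ∋ x are {r, t}, {r, s, t}, {r, t, u}, {r, s, t, u}, {r, t, u, v}, {r, s, t, u, v}; each meets A ∖ {r}, so x IS a limit point.
  x = s: open {s} ∋ x has {s} ∩ (A ∖ {s}) = ∅, so x is NOT a limit point.
  x = t: open {t} ∋ x has {t} ∩ (A ∖ {t}) = ∅, so x is NOT a limit point.
  x = u: opens ∋ x are {t, u}, {r, t, u}, {s, t, u}, {t, u, v}, {r, s, t, u}, {r, t, u, v}, {s, t, u, v}, {r, s, t, u, v}; each meets A ∖ {u}, so x IS a limit point.
  x = v: opens ∋ x are {t, u, v}, {r, t, u, v}, {s, t, u, v}, {r, s, t, u, v}; each meets A ∖ {v}, so x IS a limit point.
Collecting: A' = {r, u, v}.


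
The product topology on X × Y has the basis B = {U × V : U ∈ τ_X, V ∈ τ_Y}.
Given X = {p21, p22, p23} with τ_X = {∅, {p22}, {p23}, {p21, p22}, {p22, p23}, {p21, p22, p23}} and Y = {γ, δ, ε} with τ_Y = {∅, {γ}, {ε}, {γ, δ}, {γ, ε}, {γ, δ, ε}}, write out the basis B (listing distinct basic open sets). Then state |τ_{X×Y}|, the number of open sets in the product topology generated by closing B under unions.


Basis B = {∅ × ∅, {p22} × {γ}, {p22} × {ε}, {p23} × {γ}, {p23} × {ε}, {p21, p22} × {γ}, {p21, p22} × {ε}, {p22} × {γ, δ}, {p22} × {γ, ε}, {p22, p23} × {γ}, {p22, p23} × {ε}, {p23} × {γ, δ}, {p23} × {γ, ε}, {p21, p22, p23} × {γ}, {p21, p22, p23} × {ε}, {p22} × {γ, δ, ε}, {p23} × {γ, δ, ε}, {p21, p22} × {γ, δ}, {p21, p22} × {γ, ε}, {p22, p23} × {γ, δ}, {p22, p23} × {γ, ε}, {p21, p22} × {γ, δ, ε}, {p21, p22, p23} × {γ, δ}, {p21, p22, p23} × {γ, ε}, {p22, p23} × {γ, δ, ε}, {p21, p22, p23} × {γ, δ, ε}}; |τ_{X×Y}| = 108.

Enumerate products U × V with U ∈ τ_X, V ∈ τ_Y (deduplicated):
  ∅ × ∅ = {} (∅)
  {p22} × {γ} = {(p22,γ)}
  {p22} × {ε} = {(p22,ε)}
  {p23} × {γ} = {(p23,γ)}
  {p23} × {ε} = {(p23,ε)}
  {p21, p22} × {γ} = {(p21,γ), (p22,γ)}
  {p21, p22} × {ε} = {(p21,ε), (p22,ε)}
  {p22} × {γ, δ} = {(p22,γ), (p22,δ)}
  {p22} × {γ, ε} = {(p22,γ), (p22,ε)}
  {p22, p23} × {γ} = {(p22,γ), (p23,γ)}
  {p22, p23} × {ε} = {(p22,ε), (p23,ε)}
  {p23} × {γ, δ} = {(p23,γ), (p23,δ)}
  {p23} × {γ, ε} = {(p23,γ), (p23,ε)}
  {p21, p22, p23} × {γ} = {(p21,γ), (p22,γ), (p23,γ)}
  {p21, p22, p23} × {ε} = {(p21,ε), (p22,ε), (p23,ε)}
  {p22} × {γ, δ, ε} = {(p22,γ), (p22,δ), (p22,ε)}
  {p23} × {γ, δ, ε} = {(p23,γ), (p23,δ), (p23,ε)}
  {p21, p22} × {γ, δ} = {(p21,γ), (p21,δ), (p22,γ), (p22,δ)}
  {p21, p22} × {γ, ε} = {(p21,γ), (p21,ε), (p22,γ), (p22,ε)}
  {p22, p23} × {γ, δ} = {(p22,γ), (p22,δ), (p23,γ), (p23,δ)}
  {p22, p23} × {γ, ε} = {(p22,γ), (p22,ε), (p23,γ), (p23,ε)}
  {p21, p22} × {γ, δ, ε} = {(p21,γ), (p21,δ), (p21,ε), (p22,γ), (p22,δ), (p22,ε)}
  {p21, p22, p23} × {γ, δ} = {(p21,γ), (p21,δ), (p22,γ), (p22,δ), (p23,γ), (p23,δ)}
  {p21, p22, p23} × {γ, ε} = {(p21,γ), (p21,ε), (p22,γ), (p22,ε), (p23,γ), (p23,ε)}
  {p22, p23} × {γ, δ, ε} = {(p22,γ), (p22,δ), (p22,ε), (p23,γ), (p23,δ), (p23,ε)}
  {p21, p22, p23} × {γ, δ, ε} = {(p21,γ), (p21,δ), (p21,ε), (p22,γ), (p22,δ), (p22,ε), (p23,γ), (p23,δ), (p23,ε)}
These 26 distinct sets form the basis B.
Close under arbitrary unions to get τ_{X×Y}; counting gives |τ_{X×Y}| = 108.


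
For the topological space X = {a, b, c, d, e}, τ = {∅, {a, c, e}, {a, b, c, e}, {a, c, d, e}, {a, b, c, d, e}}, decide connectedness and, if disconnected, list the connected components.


(X, τ) is connected.

Find clopen sets (U ∈ τ with X ∖ U ∈ τ):
  U = ∅, X ∖ U = {a, b, c, d, e} — both open, so U is clopen.
  U = {a, b, c, d, e}, X ∖ U = ∅ — both open, so U is clopen.
Only trivial clopens (∅ and X) exist, so (X, τ) is connected.
Compute connected components by grouping points that agree on all clopens:
  component: {a, b, c, d, e}


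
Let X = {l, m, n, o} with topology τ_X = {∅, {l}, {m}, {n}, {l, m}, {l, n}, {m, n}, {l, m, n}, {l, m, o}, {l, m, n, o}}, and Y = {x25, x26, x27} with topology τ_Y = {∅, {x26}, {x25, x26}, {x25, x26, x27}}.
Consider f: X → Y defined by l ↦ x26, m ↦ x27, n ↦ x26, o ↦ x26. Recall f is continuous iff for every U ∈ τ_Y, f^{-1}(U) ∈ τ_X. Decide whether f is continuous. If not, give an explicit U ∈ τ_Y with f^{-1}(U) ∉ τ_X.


f is NOT continuous.

Compute f^{-1}(U) for each U ∈ τ_Y:
  U = ∅: f^{-1}(U) = ∅ ∈ τ_X ✓.
  U = {x26}: f^{-1}(U) = {l, n, o} ∉ τ_X ✗.
  U = {x25, x26}: f^{-1}(U) = {l, n, o} ∉ τ_X ✗.
  U = {x25, x26, x27}: f^{-1}(U) = {l, m, n, o} ∈ τ_X ✓.
Found U = {x26} with f^{-1}(U) = {l, n, o} not in τ_X. Therefore f is NOT continuous.


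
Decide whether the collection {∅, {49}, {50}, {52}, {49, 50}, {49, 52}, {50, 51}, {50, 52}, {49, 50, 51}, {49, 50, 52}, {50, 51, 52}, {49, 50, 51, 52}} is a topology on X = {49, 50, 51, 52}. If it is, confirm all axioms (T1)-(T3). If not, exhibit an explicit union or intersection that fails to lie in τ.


τ IS a topology on X.

Axiom (T1): ∅ ∈ τ? Yes; X ∈ τ? Yes.
Axiom (T2/T3): check pairwise unions and intersections of members of τ.
All pairwise intersections and unions checked — each lies in τ. Therefore τ satisfies (T1), (T2), (T3): it IS a topology on X.


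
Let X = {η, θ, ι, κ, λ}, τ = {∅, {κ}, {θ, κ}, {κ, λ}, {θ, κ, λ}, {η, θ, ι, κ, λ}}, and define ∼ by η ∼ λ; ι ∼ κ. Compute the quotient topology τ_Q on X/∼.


X/∼ = {[η=λ], [θ], [ι=κ]}; |τ_Q| = 2.

Equivalence classes: [η=λ], [θ], [ι=κ].
Quotient map π: X → X/∼ sends η ↦ [η=λ], θ ↦ [θ], ι ↦ [ι=κ], κ ↦ [ι=κ], λ ↦ [η=λ].
For each subset V ⊆ X/∼, compute π^{-1}(V) ⊆ X and check whether π^{-1}(V) ∈ τ. V is open in τ_Q iff π^{-1}(V) ∈ τ.
  V = {}: π^{-1}(V) = ∅ ∈ τ ✓.
  V = {[η=λ]}: π^{-1}(V) = {η, λ} ∉ τ ✗.
  V = {[θ]}: π^{-1}(V) = {θ} ∉ τ ✗.
  V = {[η=λ], [θ]}: π^{-1}(V) = {η, θ, λ} ∉ τ ✗.
  V = {[ι=κ]}: π^{-1}(V) = {ι, κ} ∉ τ ✗.
  V = {[η=λ], [ι=κ]}: π^{-1}(V) = {η, ι, κ, λ} ∉ τ ✗.
  V = {[θ], [ι=κ]}: π^{-1}(V) = {θ, ι, κ} ∉ τ ✗.
  V = {[η=λ], [θ], [ι=κ]}: π^{-1}(V) = {η, θ, ι, κ, λ} ∈ τ ✓.
Open sets in the quotient: τ_Q = {{}, {[η=λ], [θ], [ι=κ]}} (2 elements).


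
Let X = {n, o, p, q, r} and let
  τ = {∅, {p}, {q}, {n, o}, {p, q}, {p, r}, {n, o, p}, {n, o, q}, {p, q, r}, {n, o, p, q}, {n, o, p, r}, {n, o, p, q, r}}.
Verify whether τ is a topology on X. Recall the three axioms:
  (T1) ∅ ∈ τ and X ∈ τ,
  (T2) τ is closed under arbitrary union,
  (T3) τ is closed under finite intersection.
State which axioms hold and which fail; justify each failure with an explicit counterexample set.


τ IS a topology on X.

Axiom (T1): ∅ ∈ τ? Yes; X ∈ τ? Yes.
Axiom (T2/T3): check pairwise unions and intersections of members of τ.
All pairwise intersections and unions checked — each lies in τ. Therefore τ satisfies (T1), (T2), (T3): it IS a topology on X.


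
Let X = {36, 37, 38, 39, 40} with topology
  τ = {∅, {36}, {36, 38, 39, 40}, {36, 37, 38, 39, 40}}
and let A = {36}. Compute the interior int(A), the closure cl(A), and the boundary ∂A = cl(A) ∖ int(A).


int(A) = {36}, cl(A) = {36, 37, 38, 39, 40}, ∂A = {37, 38, 39, 40}.

Closed sets in (X, τ) are complements of opens:
  closed(X, τ) = {∅, {37}, {37, 38, 39, 40}, {36, 37, 38, 39, 40}}.
int(A) = ⋃ {U ∈ τ : U ⊆ A}. Opens contained in A: ∅, {36}.
Taking the union of these: int(A) = {36}.
cl(A) = ⋂ {C closed : A ⊆ C}. Closed sets containing A: {36, 37, 38, 39, 40}.
Intersecting these: cl(A) = {36, 37, 38, 39, 40}.
∂A = cl(A) ∖ int(A) = {36, 37, 38, 39, 40} ∖ {36} = {37, 38, 39, 40}.


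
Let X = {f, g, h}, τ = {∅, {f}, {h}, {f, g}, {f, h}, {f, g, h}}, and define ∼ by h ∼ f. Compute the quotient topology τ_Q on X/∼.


X/∼ = {[f=h], [g]}; |τ_Q| = 3.

Equivalence classes: [f=h], [g].
Quotient map π: X → X/∼ sends f ↦ [f=h], g ↦ [g], h ↦ [f=h].
For each subset V ⊆ X/∼, compute π^{-1}(V) ⊆ X and check whether π^{-1}(V) ∈ τ. V is open in τ_Q iff π^{-1}(V) ∈ τ.
  V = {}: π^{-1}(V) = ∅ ∈ τ ✓.
  V = {[f=h]}: π^{-1}(V) = {f, h} ∈ τ ✓.
  V = {[g]}: π^{-1}(V) = {g} ∉ τ ✗.
  V = {[f=h], [g]}: π^{-1}(V) = {f, g, h} ∈ τ ✓.
Open sets in the quotient: τ_Q = {{}, {[f=h]}, {[f=h], [g]}} (3 elements).


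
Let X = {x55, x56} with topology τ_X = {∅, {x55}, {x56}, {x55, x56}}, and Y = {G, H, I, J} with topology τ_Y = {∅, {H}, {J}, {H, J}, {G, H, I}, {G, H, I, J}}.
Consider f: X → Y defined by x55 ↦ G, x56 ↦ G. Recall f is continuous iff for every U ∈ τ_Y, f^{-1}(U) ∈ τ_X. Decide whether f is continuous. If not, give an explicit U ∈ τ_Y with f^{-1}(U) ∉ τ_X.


f IS continuous.

Compute f^{-1}(U) for each U ∈ τ_Y:
  U = ∅: f^{-1}(U) = ∅ ∈ τ_X ✓.
  U = {H}: f^{-1}(U) = ∅ ∈ τ_X ✓.
  U = {J}: f^{-1}(U) = ∅ ∈ τ_X ✓.
  U = {H, J}: f^{-1}(U) = ∅ ∈ τ_X ✓.
  U = {G, H, I}: f^{-1}(U) = {x55, x56} ∈ τ_X ✓.
  U = {G, H, I, J}: f^{-1}(U) = {x55, x56} ∈ τ_X ✓.
Every preimage lies in τ_X, so f IS continuous.


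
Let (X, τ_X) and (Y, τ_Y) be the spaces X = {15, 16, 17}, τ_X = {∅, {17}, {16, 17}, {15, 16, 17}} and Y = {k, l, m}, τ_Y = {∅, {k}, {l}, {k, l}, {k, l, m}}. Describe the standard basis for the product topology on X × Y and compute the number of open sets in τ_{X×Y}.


Basis B = {∅ × ∅, {17} × {k}, {17} × {l}, {16, 17} × {k}, {16, 17} × {l}, {17} × {k, l}, {15, 16, 17} × {k}, {15, 16, 17} × {l}, {17} × {k, l, m}, {16, 17} × {k, l}, {15, 16, 17} × {k, l}, {16, 17} × {k, l, m}, {15, 16, 17} × {k, l, m}}; |τ_{X×Y}| = 30.

Enumerate products U × V with U ∈ τ_X, V ∈ τ_Y (deduplicated):
  ∅ × ∅ = {} (∅)
  {17} × {k} = {(17,k)}
  {17} × {l} = {(17,l)}
  {16, 17} × {k} = {(16,k), (17,k)}
  {16, 17} × {l} = {(16,l), (17,l)}
  {17} × {k, l} = {(17,k), (17,l)}
  {15, 16, 17} × {k} = {(15,k), (16,k), (17,k)}
  {15, 16, 17} × {l} = {(15,l), (16,l), (17,l)}
  {17} × {k, l, m} = {(17,k), (17,l), (17,m)}
  {16, 17} × {k, l} = {(16,k), (16,l), (17,k), (17,l)}
  {15, 16, 17} × {k, l} = {(15,k), (15,l), (16,k), (16,l), (17,k), (17,l)}
  {16, 17} × {k, l, m} = {(16,k), (16,l), (16,m), (17,k), (17,l), (17,m)}
  {15, 16, 17} × {k, l, m} = {(15,k), (15,l), (15,m), (16,k), (16,l), (16,m), (17,k), (17,l), (17,m)}
These 13 distinct sets form the basis B.
Close under arbitrary unions to get τ_{X×Y}; counting gives |τ_{X×Y}| = 30.


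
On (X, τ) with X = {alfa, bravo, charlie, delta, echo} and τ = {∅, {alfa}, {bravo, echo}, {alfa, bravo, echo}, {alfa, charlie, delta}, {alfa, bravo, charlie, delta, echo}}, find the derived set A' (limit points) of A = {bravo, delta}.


A' = {charlie, echo}

For each x ∈ X, list the open sets U ∈ τ with x ∈ U, then check whether U ∩ (A ∖ {x}) ≠ ∅ for every such U.
  x = alfa: open {alfa} ∋ x has {alfa} ∩ (A ∖ {alfa}) = ∅, so x is NOT a limit point.
  x = bravo: open {bravo, echo} ∋ x has {bravo, echo} ∩ (A ∖ {bravo}) = ∅, so x is NOT a limit point.
  x = charlie: opens ∋ x are {alfa, charlie, delta}, {alfa, bravo, charlie, delta, echo}; each meets A ∖ {charlie}, so x IS a limit point.
  x = delta: open {alfa, charlie, delta} ∋ x has {alfa, charlie, delta} ∩ (A ∖ {delta}) = ∅, so x is NOT a limit point.
  x = echo: opens ∋ x are {bravo, echo}, {alfa, bravo, echo}, {alfa, bravo, charlie, delta, echo}; each meets A ∖ {echo}, so x IS a limit point.
Collecting: A' = {charlie, echo}.


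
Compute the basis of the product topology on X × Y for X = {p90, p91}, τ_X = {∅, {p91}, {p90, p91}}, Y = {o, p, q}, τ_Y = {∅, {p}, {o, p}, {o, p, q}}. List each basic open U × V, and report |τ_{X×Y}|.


Basis B = {∅ × ∅, {p91} × {p}, {p90, p91} × {p}, {p91} × {o, p}, {p91} × {o, p, q}, {p90, p91} × {o, p}, {p90, p91} × {o, p, q}}; |τ_{X×Y}| = 10.

Enumerate products U × V with U ∈ τ_X, V ∈ τ_Y (deduplicated):
  ∅ × ∅ = {} (∅)
  {p91} × {p} = {(p91,p)}
  {p90, p91} × {p} = {(p90,p), (p91,p)}
  {p91} × {o, p} = {(p91,o), (p91,p)}
  {p91} × {o, p, q} = {(p91,o), (p91,p), (p91,q)}
  {p90, p91} × {o, p} = {(p90,o), (p90,p), (p91,o), (p91,p)}
  {p90, p91} × {o, p, q} = {(p90,o), (p90,p), (p90,q), (p91,o), (p91,p), (p91,q)}
These 7 distinct sets form the basis B.
Close under arbitrary unions to get τ_{X×Y}; counting gives |τ_{X×Y}| = 10.


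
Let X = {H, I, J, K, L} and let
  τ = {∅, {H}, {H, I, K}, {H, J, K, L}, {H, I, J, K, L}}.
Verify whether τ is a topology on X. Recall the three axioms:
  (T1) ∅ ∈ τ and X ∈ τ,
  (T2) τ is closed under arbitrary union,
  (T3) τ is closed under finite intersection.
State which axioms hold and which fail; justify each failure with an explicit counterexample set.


τ is NOT a topology on X.

Axiom (T1): ∅ ∈ τ? Yes; X ∈ τ? Yes.
Axiom (T2/T3): check pairwise unions and intersections of members of τ.
Counterexample for (T3): {H, I, K} ∩ {H, J, K, L} = {H, K} ∉ τ. Therefore τ is NOT a topology.


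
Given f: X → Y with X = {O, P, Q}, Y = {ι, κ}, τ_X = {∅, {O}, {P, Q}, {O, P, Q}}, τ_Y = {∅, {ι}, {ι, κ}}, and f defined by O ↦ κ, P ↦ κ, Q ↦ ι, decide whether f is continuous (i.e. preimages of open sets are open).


f is NOT continuous.

Compute f^{-1}(U) for each U ∈ τ_Y:
  U = ∅: f^{-1}(U) = ∅ ∈ τ_X ✓.
  U = {ι}: f^{-1}(U) = {Q} ∉ τ_X ✗.
  U = {ι, κ}: f^{-1}(U) = {O, P, Q} ∈ τ_X ✓.
Found U = {ι} with f^{-1}(U) = {Q} not in τ_X. Therefore f is NOT continuous.


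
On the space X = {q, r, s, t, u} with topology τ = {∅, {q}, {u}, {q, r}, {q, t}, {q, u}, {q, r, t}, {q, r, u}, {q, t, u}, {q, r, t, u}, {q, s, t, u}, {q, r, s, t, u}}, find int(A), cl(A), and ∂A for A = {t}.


int(A) = ∅, cl(A) = {s, t}, ∂A = {s, t}.

Closed sets in (X, τ) are complements of opens:
  closed(X, τ) = {∅, {r}, {s}, {r, s}, {s, t}, {s, u}, {r, s, t}, {r, s, u}, {s, t, u}, {q, r, s, t}, {r, s, t, u}, {q, r, s, t, u}}.
int(A) = ⋃ {U ∈ τ : U ⊆ A}. Opens contained in A: ∅.
Taking the union of these: int(A) = ∅.
cl(A) = ⋂ {C closed : A ⊆ C}. Closed sets containing A: {s, t}, {r, s, t}, {s, t, u}, {q, r, s, t}, {r, s, t, u}, {q, r, s, t, u}.
Intersecting these: cl(A) = {s, t}.
∂A = cl(A) ∖ int(A) = {s, t} ∖ ∅ = {s, t}.


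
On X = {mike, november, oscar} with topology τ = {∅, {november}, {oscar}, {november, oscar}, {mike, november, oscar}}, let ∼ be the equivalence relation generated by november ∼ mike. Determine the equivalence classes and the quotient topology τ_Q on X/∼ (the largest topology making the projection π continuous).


X/∼ = {[mike=november], [oscar]}; |τ_Q| = 3.

Equivalence classes: [mike=november], [oscar].
Quotient map π: X → X/∼ sends mike ↦ [mike=november], november ↦ [mike=november], oscar ↦ [oscar].
For each subset V ⊆ X/∼, compute π^{-1}(V) ⊆ X and check whether π^{-1}(V) ∈ τ. V is open in τ_Q iff π^{-1}(V) ∈ τ.
  V = {}: π^{-1}(V) = ∅ ∈ τ ✓.
  V = {[mike=november]}: π^{-1}(V) = {mike, november} ∉ τ ✗.
  V = {[oscar]}: π^{-1}(V) = {oscar} ∈ τ ✓.
  V = {[mike=november], [oscar]}: π^{-1}(V) = {mike, november, oscar} ∈ τ ✓.
Open sets in the quotient: τ_Q = {{}, {[oscar]}, {[mike=november], [oscar]}} (3 elements).


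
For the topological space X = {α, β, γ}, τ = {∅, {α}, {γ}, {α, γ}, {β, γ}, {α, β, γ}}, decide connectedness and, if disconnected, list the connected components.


(X, τ) is disconnected; components = [{α}, {β, γ}].

Find clopen sets (U ∈ τ with X ∖ U ∈ τ):
  U = ∅, X ∖ U = {α, β, γ} — both open, so U is clopen.
  U = {α}, X ∖ U = {β, γ} — both open, so U is clopen.
  U = {β, γ}, X ∖ U = {α} — both open, so U is clopen.
  U = {α, β, γ}, X ∖ U = ∅ — both open, so U is clopen.
Nontrivial clopen(s) exist: e.g. {β, γ}. So (X, τ) is disconnected.
Compute connected components by grouping points that agree on all clopens:
  component: {α}
  component: {β, γ}


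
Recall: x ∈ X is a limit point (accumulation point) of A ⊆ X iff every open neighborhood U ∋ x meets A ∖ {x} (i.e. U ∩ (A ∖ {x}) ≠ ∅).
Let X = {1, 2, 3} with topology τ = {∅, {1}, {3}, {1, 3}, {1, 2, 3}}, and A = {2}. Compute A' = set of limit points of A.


A' = ∅

For each x ∈ X, list the open sets U ∈ τ with x ∈ U, then check whether U ∩ (A ∖ {x}) ≠ ∅ for every such U.
  x = 1: open {1} ∋ x has {1} ∩ (A ∖ {1}) = ∅, so x is NOT a limit point.
  x = 2: open {1, 2, 3} ∋ x has {1, 2, 3} ∩ (A ∖ {2}) = ∅, so x is NOT a limit point.
  x = 3: open {3} ∋ x has {3} ∩ (A ∖ {3}) = ∅, so x is NOT a limit point.
Collecting: A' = ∅.


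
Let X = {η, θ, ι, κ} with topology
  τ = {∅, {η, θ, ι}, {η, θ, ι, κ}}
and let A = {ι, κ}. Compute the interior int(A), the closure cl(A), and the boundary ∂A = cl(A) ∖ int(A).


int(A) = ∅, cl(A) = {η, θ, ι, κ}, ∂A = {η, θ, ι, κ}.

Closed sets in (X, τ) are complements of opens:
  closed(X, τ) = {∅, {κ}, {η, θ, ι, κ}}.
int(A) = ⋃ {U ∈ τ : U ⊆ A}. Opens contained in A: ∅.
Taking the union of these: int(A) = ∅.
cl(A) = ⋂ {C closed : A ⊆ C}. Closed sets containing A: {η, θ, ι, κ}.
Intersecting these: cl(A) = {η, θ, ι, κ}.
∂A = cl(A) ∖ int(A) = {η, θ, ι, κ} ∖ ∅ = {η, θ, ι, κ}.


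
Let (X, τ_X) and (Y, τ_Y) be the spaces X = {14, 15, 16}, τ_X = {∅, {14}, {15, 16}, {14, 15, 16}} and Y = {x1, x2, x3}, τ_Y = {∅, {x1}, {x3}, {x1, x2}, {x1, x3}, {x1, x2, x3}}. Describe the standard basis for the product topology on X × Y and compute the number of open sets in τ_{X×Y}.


Basis B = {∅ × ∅, {14} × {x1}, {14} × {x3}, {14} × {x1, x2}, {14} × {x1, x3}, {15, 16} × {x1}, {15, 16} × {x3}, {14} × {x1, x2, x3}, {14, 15, 16} × {x1}, {14, 15, 16} × {x3}, {15, 16} × {x1, x2}, {15, 16} × {x1, x3}, {14, 15, 16} × {x1, x2}, {14, 15, 16} × {x1, x3}, {15, 16} × {x1, x2, x3}, {14, 15, 16} × {x1, x2, x3}}; |τ_{X×Y}| = 36.

Enumerate products U × V with U ∈ τ_X, V ∈ τ_Y (deduplicated):
  ∅ × ∅ = {} (∅)
  {14} × {x1} = {(14,x1)}
  {14} × {x3} = {(14,x3)}
  {14} × {x1, x2} = {(14,x1), (14,x2)}
  {14} × {x1, x3} = {(14,x1), (14,x3)}
  {15, 16} × {x1} = {(15,x1), (16,x1)}
  {15, 16} × {x3} = {(15,x3), (16,x3)}
  {14} × {x1, x2, x3} = {(14,x1), (14,x2), (14,x3)}
  {14, 15, 16} × {x1} = {(14,x1), (15,x1), (16,x1)}
  {14, 15, 16} × {x3} = {(14,x3), (15,x3), (16,x3)}
  {15, 16} × {x1, x2} = {(15,x1), (15,x2), (16,x1), (16,x2)}
  {15, 16} × {x1, x3} = {(15,x1), (15,x3), (16,x1), (16,x3)}
  {14, 15, 16} × {x1, x2} = {(14,x1), (14,x2), (15,x1), (15,x2), (16,x1), (16,x2)}
  {14, 15, 16} × {x1, x3} = {(14,x1), (14,x3), (15,x1), (15,x3), (16,x1), (16,x3)}
  {15, 16} × {x1, x2, x3} = {(15,x1), (15,x2), (15,x3), (16,x1), (16,x2), (16,x3)}
  {14, 15, 16} × {x1, x2, x3} = {(14,x1), (14,x2), (14,x3), (15,x1), (15,x2), (15,x3), (16,x1), (16,x2), (16,x3)}
These 16 distinct sets form the basis B.
Close under arbitrary unions to get τ_{X×Y}; counting gives |τ_{X×Y}| = 36.


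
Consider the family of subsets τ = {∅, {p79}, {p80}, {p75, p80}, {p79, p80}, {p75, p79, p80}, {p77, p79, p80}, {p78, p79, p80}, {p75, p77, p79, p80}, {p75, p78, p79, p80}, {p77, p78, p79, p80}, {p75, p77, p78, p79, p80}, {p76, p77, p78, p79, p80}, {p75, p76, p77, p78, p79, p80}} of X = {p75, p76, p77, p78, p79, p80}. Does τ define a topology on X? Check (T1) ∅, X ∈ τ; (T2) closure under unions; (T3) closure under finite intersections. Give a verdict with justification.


τ IS a topology on X.

Axiom (T1): ∅ ∈ τ? Yes; X ∈ τ? Yes.
Axiom (T2/T3): check pairwise unions and intersections of members of τ.
All pairwise intersections and unions checked — each lies in τ. Therefore τ satisfies (T1), (T2), (T3): it IS a topology on X.


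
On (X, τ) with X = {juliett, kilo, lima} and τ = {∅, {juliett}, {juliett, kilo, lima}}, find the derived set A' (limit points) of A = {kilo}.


A' = {lima}

For each x ∈ X, list the open sets U ∈ τ with x ∈ U, then check whether U ∩ (A ∖ {x}) ≠ ∅ for every such U.
  x = juliett: open {juliett} ∋ x has {juliett} ∩ (A ∖ {juliett}) = ∅, so x is NOT a limit point.
  x = kilo: open {juliett, kilo, lima} ∋ x has {juliett, kilo, lima} ∩ (A ∖ {kilo}) = ∅, so x is NOT a limit point.
  x = lima: opens ∋ x are {juliett, kilo, lima}; each meets A ∖ {lima}, so x IS a limit point.
Collecting: A' = {lima}.


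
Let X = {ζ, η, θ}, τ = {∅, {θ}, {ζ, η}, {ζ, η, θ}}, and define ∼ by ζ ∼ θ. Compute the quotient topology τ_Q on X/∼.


X/∼ = {[ζ=θ], [η]}; |τ_Q| = 2.

Equivalence classes: [ζ=θ], [η].
Quotient map π: X → X/∼ sends ζ ↦ [ζ=θ], η ↦ [η], θ ↦ [ζ=θ].
For each subset V ⊆ X/∼, compute π^{-1}(V) ⊆ X and check whether π^{-1}(V) ∈ τ. V is open in τ_Q iff π^{-1}(V) ∈ τ.
  V = {}: π^{-1}(V) = ∅ ∈ τ ✓.
  V = {[ζ=θ]}: π^{-1}(V) = {ζ, θ} ∉ τ ✗.
  V = {[η]}: π^{-1}(V) = {η} ∉ τ ✗.
  V = {[ζ=θ], [η]}: π^{-1}(V) = {ζ, η, θ} ∈ τ ✓.
Open sets in the quotient: τ_Q = {{}, {[ζ=θ], [η]}} (2 elements).


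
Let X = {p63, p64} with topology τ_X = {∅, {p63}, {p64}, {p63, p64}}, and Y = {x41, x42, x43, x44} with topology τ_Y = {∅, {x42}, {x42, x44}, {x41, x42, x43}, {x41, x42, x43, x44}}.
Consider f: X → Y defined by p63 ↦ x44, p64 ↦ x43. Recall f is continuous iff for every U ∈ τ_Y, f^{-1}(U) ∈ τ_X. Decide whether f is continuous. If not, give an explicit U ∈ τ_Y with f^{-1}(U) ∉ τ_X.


f IS continuous.

Compute f^{-1}(U) for each U ∈ τ_Y:
  U = ∅: f^{-1}(U) = ∅ ∈ τ_X ✓.
  U = {x42}: f^{-1}(U) = ∅ ∈ τ_X ✓.
  U = {x42, x44}: f^{-1}(U) = {p63} ∈ τ_X ✓.
  U = {x41, x42, x43}: f^{-1}(U) = {p64} ∈ τ_X ✓.
  U = {x41, x42, x43, x44}: f^{-1}(U) = {p63, p64} ∈ τ_X ✓.
Every preimage lies in τ_X, so f IS continuous.


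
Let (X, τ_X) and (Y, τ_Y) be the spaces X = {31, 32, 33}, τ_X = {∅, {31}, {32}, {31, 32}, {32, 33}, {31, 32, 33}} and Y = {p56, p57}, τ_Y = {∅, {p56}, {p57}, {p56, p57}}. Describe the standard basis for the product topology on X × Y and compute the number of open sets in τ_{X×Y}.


Basis B = {∅ × ∅, {31} × {p56}, {31} × {p57}, {32} × {p56}, {32} × {p57}, {31} × {p56, p57}, {31, 32} × {p56}, {31, 32} × {p57}, {32} × {p56, p57}, {32, 33} × {p56}, {32, 33} × {p57}, {31, 32, 33} × {p56}, {31, 32, 33} × {p57}, {31, 32} × {p56, p57}, {32, 33} × {p56, p57}, {31, 32, 33} × {p56, p57}}; |τ_{X×Y}| = 36.

Enumerate products U × V with U ∈ τ_X, V ∈ τ_Y (deduplicated):
  ∅ × ∅ = {} (∅)
  {31} × {p56} = {(31,p56)}
  {31} × {p57} = {(31,p57)}
  {32} × {p56} = {(32,p56)}
  {32} × {p57} = {(32,p57)}
  {31} × {p56, p57} = {(31,p56), (31,p57)}
  {31, 32} × {p56} = {(31,p56), (32,p56)}
  {31, 32} × {p57} = {(31,p57), (32,p57)}
  {32} × {p56, p57} = {(32,p56), (32,p57)}
  {32, 33} × {p56} = {(32,p56), (33,p56)}
  {32, 33} × {p57} = {(32,p57), (33,p57)}
  {31, 32, 33} × {p56} = {(31,p56), (32,p56), (33,p56)}
  {31, 32, 33} × {p57} = {(31,p57), (32,p57), (33,p57)}
  {31, 32} × {p56, p57} = {(31,p56), (31,p57), (32,p56), (32,p57)}
  {32, 33} × {p56, p57} = {(32,p56), (32,p57), (33,p56), (33,p57)}
  {31, 32, 33} × {p56, p57} = {(31,p56), (31,p57), (32,p56), (32,p57), (33,p56), (33,p57)}
These 16 distinct sets form the basis B.
Close under arbitrary unions to get τ_{X×Y}; counting gives |τ_{X×Y}| = 36.


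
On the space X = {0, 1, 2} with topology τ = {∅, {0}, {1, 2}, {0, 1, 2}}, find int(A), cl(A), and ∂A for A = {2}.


int(A) = ∅, cl(A) = {1, 2}, ∂A = {1, 2}.

Closed sets in (X, τ) are complements of opens:
  closed(X, τ) = {∅, {0}, {1, 2}, {0, 1, 2}}.
int(A) = ⋃ {U ∈ τ : U ⊆ A}. Opens contained in A: ∅.
Taking the union of these: int(A) = ∅.
cl(A) = ⋂ {C closed : A ⊆ C}. Closed sets containing A: {1, 2}, {0, 1, 2}.
Intersecting these: cl(A) = {1, 2}.
∂A = cl(A) ∖ int(A) = {1, 2} ∖ ∅ = {1, 2}.


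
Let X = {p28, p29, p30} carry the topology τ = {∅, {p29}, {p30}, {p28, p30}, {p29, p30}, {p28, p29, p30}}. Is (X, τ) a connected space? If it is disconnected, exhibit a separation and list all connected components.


(X, τ) is disconnected; components = [{p29}, {p28, p30}].

Find clopen sets (U ∈ τ with X ∖ U ∈ τ):
  U = ∅, X ∖ U = {p28, p29, p30} — both open, so U is clopen.
  U = {p29}, X ∖ U = {p28, p30} — both open, so U is clopen.
  U = {p28, p30}, X ∖ U = {p29} — both open, so U is clopen.
  U = {p28, p29, p30}, X ∖ U = ∅ — both open, so U is clopen.
Nontrivial clopen(s) exist: e.g. {p28, p30}. So (X, τ) is disconnected.
Compute connected components by grouping points that agree on all clopens:
  component: {p29}
  component: {p28, p30}


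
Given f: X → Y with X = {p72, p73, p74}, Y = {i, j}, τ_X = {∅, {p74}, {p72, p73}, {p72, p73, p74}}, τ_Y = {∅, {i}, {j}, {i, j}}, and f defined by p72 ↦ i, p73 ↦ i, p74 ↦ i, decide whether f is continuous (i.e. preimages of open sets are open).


f IS continuous.

Compute f^{-1}(U) for each U ∈ τ_Y:
  U = ∅: f^{-1}(U) = ∅ ∈ τ_X ✓.
  U = {i}: f^{-1}(U) = {p72, p73, p74} ∈ τ_X ✓.
  U = {j}: f^{-1}(U) = ∅ ∈ τ_X ✓.
  U = {i, j}: f^{-1}(U) = {p72, p73, p74} ∈ τ_X ✓.
Every preimage lies in τ_X, so f IS continuous.


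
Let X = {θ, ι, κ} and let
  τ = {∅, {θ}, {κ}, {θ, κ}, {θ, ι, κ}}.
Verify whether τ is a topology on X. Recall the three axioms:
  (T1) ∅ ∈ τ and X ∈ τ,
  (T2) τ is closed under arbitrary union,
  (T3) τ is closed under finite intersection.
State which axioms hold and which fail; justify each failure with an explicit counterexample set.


τ IS a topology on X.

Axiom (T1): ∅ ∈ τ? Yes; X ∈ τ? Yes.
Axiom (T2/T3): check pairwise unions and intersections of members of τ.
All pairwise intersections and unions checked — each lies in τ. Therefore τ satisfies (T1), (T2), (T3): it IS a topology on X.


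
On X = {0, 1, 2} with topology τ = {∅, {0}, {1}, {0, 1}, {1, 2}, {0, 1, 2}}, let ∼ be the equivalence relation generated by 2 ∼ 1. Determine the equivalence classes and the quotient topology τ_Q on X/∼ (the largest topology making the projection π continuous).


X/∼ = {[0], [1=2]}; |τ_Q| = 4.

Equivalence classes: [0], [1=2].
Quotient map π: X → X/∼ sends 0 ↦ [0], 1 ↦ [1=2], 2 ↦ [1=2].
For each subset V ⊆ X/∼, compute π^{-1}(V) ⊆ X and check whether π^{-1}(V) ∈ τ. V is open in τ_Q iff π^{-1}(V) ∈ τ.
  V = {}: π^{-1}(V) = ∅ ∈ τ ✓.
  V = {[0]}: π^{-1}(V) = {0} ∈ τ ✓.
  V = {[1=2]}: π^{-1}(V) = {1, 2} ∈ τ ✓.
  V = {[0], [1=2]}: π^{-1}(V) = {0, 1, 2} ∈ τ ✓.
Open sets in the quotient: τ_Q = {{}, {[0]}, {[1=2]}, {[0], [1=2]}} (4 elements).


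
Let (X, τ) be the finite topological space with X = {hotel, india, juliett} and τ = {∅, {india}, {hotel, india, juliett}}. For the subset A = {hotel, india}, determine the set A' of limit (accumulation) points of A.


A' = {hotel, juliett}

For each x ∈ X, list the open sets U ∈ τ with x ∈ U, then check whether U ∩ (A ∖ {x}) ≠ ∅ for every such U.
  x = hotel: opens ∋ x are {hotel, india, juliett}; each meets A ∖ {hotel}, so x IS a limit point.
  x = india: open {india} ∋ x has {india} ∩ (A ∖ {india}) = ∅, so x is NOT a limit point.
  x = juliett: opens ∋ x are {hotel, india, juliett}; each meets A ∖ {juliett}, so x IS a limit point.
Collecting: A' = {hotel, juliett}.


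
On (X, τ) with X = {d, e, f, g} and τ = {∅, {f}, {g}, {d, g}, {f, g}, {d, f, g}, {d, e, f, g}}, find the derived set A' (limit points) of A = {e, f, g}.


A' = {d, e}

For each x ∈ X, list the open sets U ∈ τ with x ∈ U, then check whether U ∩ (A ∖ {x}) ≠ ∅ for every such U.
  x = d: opens ∋ x are {d, g}, {d, f, g}, {d, e, f, g}; each meets A ∖ {d}, so x IS a limit point.
  x = e: opens ∋ x are {d, e, f, g}; each meets A ∖ {e}, so x IS a limit point.
  x = f: open {f} ∋ x has {f} ∩ (A ∖ {f}) = ∅, so x is NOT a limit point.
  x = g: open {g} ∋ x has {g} ∩ (A ∖ {g}) = ∅, so x is NOT a limit point.
Collecting: A' = {d, e}.


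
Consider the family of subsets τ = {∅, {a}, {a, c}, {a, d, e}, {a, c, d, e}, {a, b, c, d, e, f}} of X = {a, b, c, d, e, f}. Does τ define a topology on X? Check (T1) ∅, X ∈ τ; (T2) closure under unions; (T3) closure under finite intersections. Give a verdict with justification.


τ IS a topology on X.

Axiom (T1): ∅ ∈ τ? Yes; X ∈ τ? Yes.
Axiom (T2/T3): check pairwise unions and intersections of members of τ.
All pairwise intersections and unions checked — each lies in τ. Therefore τ satisfies (T1), (T2), (T3): it IS a topology on X.


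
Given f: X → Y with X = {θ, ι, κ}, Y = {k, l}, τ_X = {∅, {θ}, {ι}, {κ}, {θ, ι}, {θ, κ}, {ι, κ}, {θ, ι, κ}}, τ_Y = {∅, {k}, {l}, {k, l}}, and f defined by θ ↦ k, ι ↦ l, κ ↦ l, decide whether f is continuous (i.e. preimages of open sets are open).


f IS continuous.

Compute f^{-1}(U) for each U ∈ τ_Y:
  U = ∅: f^{-1}(U) = ∅ ∈ τ_X ✓.
  U = {k}: f^{-1}(U) = {θ} ∈ τ_X ✓.
  U = {l}: f^{-1}(U) = {ι, κ} ∈ τ_X ✓.
  U = {k, l}: f^{-1}(U) = {θ, ι, κ} ∈ τ_X ✓.
Every preimage lies in τ_X, so f IS continuous.


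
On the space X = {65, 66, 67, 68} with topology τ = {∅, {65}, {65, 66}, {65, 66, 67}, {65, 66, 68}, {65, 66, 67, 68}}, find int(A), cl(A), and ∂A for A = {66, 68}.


int(A) = ∅, cl(A) = {66, 67, 68}, ∂A = {66, 67, 68}.

Closed sets in (X, τ) are complements of opens:
  closed(X, τ) = {∅, {67}, {68}, {67, 68}, {66, 67, 68}, {65, 66, 67, 68}}.
int(A) = ⋃ {U ∈ τ : U ⊆ A}. Opens contained in A: ∅.
Taking the union of these: int(A) = ∅.
cl(A) = ⋂ {C closed : A ⊆ C}. Closed sets containing A: {66, 67, 68}, {65, 66, 67, 68}.
Intersecting these: cl(A) = {66, 67, 68}.
∂A = cl(A) ∖ int(A) = {66, 67, 68} ∖ ∅ = {66, 67, 68}.


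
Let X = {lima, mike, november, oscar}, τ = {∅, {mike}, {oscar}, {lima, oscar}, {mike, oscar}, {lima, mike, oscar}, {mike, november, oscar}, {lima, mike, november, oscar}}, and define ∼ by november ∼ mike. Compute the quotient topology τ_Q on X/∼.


X/∼ = {[lima], [mike=november], [oscar]}; |τ_Q| = 5.

Equivalence classes: [lima], [mike=november], [oscar].
Quotient map π: X → X/∼ sends lima ↦ [lima], mike ↦ [mike=november], november ↦ [mike=november], oscar ↦ [oscar].
For each subset V ⊆ X/∼, compute π^{-1}(V) ⊆ X and check whether π^{-1}(V) ∈ τ. V is open in τ_Q iff π^{-1}(V) ∈ τ.
  V = {}: π^{-1}(V) = ∅ ∈ τ ✓.
  V = {[lima]}: π^{-1}(V) = {lima} ∉ τ ✗.
  V = {[mike=november]}: π^{-1}(V) = {mike, november} ∉ τ ✗.
  V = {[lima], [mike=november]}: π^{-1}(V) = {lima, mike, november} ∉ τ ✗.
  V = {[oscar]}: π^{-1}(V) = {oscar} ∈ τ ✓.
  V = {[lima], [oscar]}: π^{-1}(V) = {lima, oscar} ∈ τ ✓.
  V = {[mike=november], [oscar]}: π^{-1}(V) = {mike, november, oscar} ∈ τ ✓.
  V = {[lima], [mike=november], [oscar]}: π^{-1}(V) = {lima, mike, november, oscar} ∈ τ ✓.
Open sets in the quotient: τ_Q = {{}, {[oscar]}, {[lima], [oscar]}, {[mike=november], [oscar]}, {[lima], [mike=november], [oscar]}} (5 elements).


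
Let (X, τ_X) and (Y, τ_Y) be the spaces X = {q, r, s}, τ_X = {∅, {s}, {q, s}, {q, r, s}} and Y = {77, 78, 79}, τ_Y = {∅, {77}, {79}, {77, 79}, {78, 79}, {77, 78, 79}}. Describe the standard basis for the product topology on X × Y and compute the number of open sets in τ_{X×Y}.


Basis B = {∅ × ∅, {s} × {77}, {s} × {79}, {q, s} × {77}, {q, s} × {79}, {s} × {77, 79}, {s} × {78, 79}, {q, r, s} × {77}, {q, r, s} × {79}, {s} × {77, 78, 79}, {q, s} × {77, 79}, {q, s} × {78, 79}, {q, s} × {77, 78, 79}, {q, r, s} × {77, 79}, {q, r, s} × {78, 79}, {q, r, s} × {77, 78, 79}}; |τ_{X×Y}| = 40.

Enumerate products U × V with U ∈ τ_X, V ∈ τ_Y (deduplicated):
  ∅ × ∅ = {} (∅)
  {s} × {77} = {(s,77)}
  {s} × {79} = {(s,79)}
  {q, s} × {77} = {(q,77), (s,77)}
  {q, s} × {79} = {(q,79), (s,79)}
  {s} × {77, 79} = {(s,77), (s,79)}
  {s} × {78, 79} = {(s,78), (s,79)}
  {q, r, s} × {77} = {(q,77), (r,77), (s,77)}
  {q, r, s} × {79} = {(q,79), (r,79), (s,79)}
  {s} × {77, 78, 79} = {(s,77), (s,78), (s,79)}
  {q, s} × {77, 79} = {(q,77), (q,79), (s,77), (s,79)}
  {q, s} × {78, 79} = {(q,78), (q,79), (s,78), (s,79)}
  {q, s} × {77, 78, 79} = {(q,77), (q,78), (q,79), (s,77), (s,78), (s,79)}
  {q, r, s} × {77, 79} = {(q,77), (q,79), (r,77), (r,79), (s,77), (s,79)}
  {q, r, s} × {78, 79} = {(q,78), (q,79), (r,78), (r,79), (s,78), (s,79)}
  {q, r, s} × {77, 78, 79} = {(q,77), (q,78), (q,79), (r,77), (r,78), (r,79), (s,77), (s,78), (s,79)}
These 16 distinct sets form the basis B.
Close under arbitrary unions to get τ_{X×Y}; counting gives |τ_{X×Y}| = 40.
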